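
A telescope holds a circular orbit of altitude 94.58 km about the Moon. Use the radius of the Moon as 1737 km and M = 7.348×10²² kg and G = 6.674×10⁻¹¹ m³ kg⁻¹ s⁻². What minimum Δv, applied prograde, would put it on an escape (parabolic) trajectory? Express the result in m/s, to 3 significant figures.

Δv ≈ 678 m/s

μ = GM = 6.674×10⁻¹¹ × 7.348×10²² = 4.904×10¹² m³/s².
r = 1737 + 94.58 = 1831.6 km = 1.8316×10⁶ m.
Circular speed v_c = √(μ/r) = 1636 m/s.
Escape speed v_esc = √(2μ/r) = √2 × v_c = 2314 m/s.
Δv = v_esc − v_c = 677.8 m/s.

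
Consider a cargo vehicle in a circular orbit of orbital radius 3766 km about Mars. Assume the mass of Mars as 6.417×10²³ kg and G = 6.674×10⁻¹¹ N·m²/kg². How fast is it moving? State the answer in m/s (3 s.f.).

v ≈ 3370 m/s

μ = GM = 6.674×10⁻¹¹ × 6.417×10²³ = 4.283×10¹³ m³/s².
r = 3766 km = 3.766×10⁶ m.
For a circular orbit v = √(μ/r) = √(4.283×10¹³ / 3.766×10⁶) = √(1.137×10⁷) = 3372 m/s.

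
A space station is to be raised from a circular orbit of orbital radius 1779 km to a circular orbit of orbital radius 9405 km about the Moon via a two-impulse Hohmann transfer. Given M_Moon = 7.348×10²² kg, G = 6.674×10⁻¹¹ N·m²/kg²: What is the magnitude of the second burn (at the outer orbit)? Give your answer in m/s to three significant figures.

μ = GM = 6.674×10⁻¹¹ × 7.348×10²² = 4.904×10¹² m³/s².
r₁ = 1779 km = 1.779×10⁶ m.
r₂ = 9405 km = 9.405×10⁶ m.
Transfer ellipse a_t = (r₁ + r₂)/2 = 5.592×10⁶ m.
At r₁: circular v_c1 = √(μ/r₁) = 1660 m/s; transfer-perilune v_p = √[μ(2/r₁ − 1/a_t)] = 2153 m/s.
At r₂: circular v_c2 = √(μ/r₂) = 722.1 m/s; transfer-apolune v_a = √[μ(2/r₂ − 1/a_t)] = 407.3 m/s.
Δv₂ = v_c2 − v_a = 314.8 m/s.

Δv ≈ 315 m/s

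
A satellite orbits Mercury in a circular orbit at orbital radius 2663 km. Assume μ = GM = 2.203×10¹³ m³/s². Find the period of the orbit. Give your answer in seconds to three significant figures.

T ≈ 5820 seconds

r = 2663 km = 2.663×10⁶ m.
Kepler's third law: T = 2π√(r³/μ) = 2π√((2.663×10⁶)³ / 2.203×10¹³).
r³/μ = 8.572×10⁵ s², so T = 2π × 9.259×10² = 5.817×10³ s.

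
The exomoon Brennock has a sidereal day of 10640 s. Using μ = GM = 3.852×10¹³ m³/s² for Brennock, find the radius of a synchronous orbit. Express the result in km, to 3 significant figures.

r_sync ≈ 4800 km

A synchronous orbit has period T, so by Kepler's third law a = (μT²/4π²)^(1/3).
μT²/4π² = 3.852×10¹³ × (1.064×10⁴)² / 39.48 = 1.105×10²⁰ m³.
a = 4.798×10⁶ m = 4798.1 km.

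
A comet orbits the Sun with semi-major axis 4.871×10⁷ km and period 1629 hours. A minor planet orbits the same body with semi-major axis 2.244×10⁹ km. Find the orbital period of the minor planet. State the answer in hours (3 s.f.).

T₂ ≈ 5.09×10⁵ hours

Kepler's third law: T² ∝ a³, so T₂ = T₁ (a₂/a₁)^(3/2).
a₂/a₁ = 46.07, (a₂/a₁)^(3/2) = 312.7.
T₂ = 1629 × 312.7 = 5.094×10⁵ hours.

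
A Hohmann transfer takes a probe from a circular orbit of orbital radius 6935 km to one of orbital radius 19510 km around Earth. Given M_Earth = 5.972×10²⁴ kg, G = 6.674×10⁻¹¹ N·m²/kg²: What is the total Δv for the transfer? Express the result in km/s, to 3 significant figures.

μ = GM = 6.674×10⁻¹¹ × 5.972×10²⁴ = 3.986×10¹⁴ m³/s².
r₁ = 6935 km = 6.935×10⁶ m.
r₂ = 19510 km = 1.951×10⁷ m.
Transfer ellipse a_t = (r₁ + r₂)/2 = 1.322×10⁷ m.
At r₁: circular v_c1 = √(μ/r₁) = 7581 m/s; transfer-perigee v_p = √[μ(2/r₁ − 1/a_t)] = 9209 m/s.
Δv₁ = v_p − v_c1 = 1628 m/s.
At r₂: circular v_c2 = √(μ/r₂) = 4520 m/s; transfer-apogee v_a = √[μ(2/r₂ − 1/a_t)] = 3273 m/s.
Δv₂ = v_c2 − v_a = 1247 m/s.
Total Δv = Δv₁ + Δv₂ = 2874 m/s = 2.874 km/s.

Δv_total ≈ 2.87 km/s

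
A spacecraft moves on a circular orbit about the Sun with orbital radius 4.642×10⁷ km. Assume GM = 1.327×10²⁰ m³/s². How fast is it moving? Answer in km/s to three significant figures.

r = 4.642×10⁷ km = 4.642×10¹⁰ m.
For a circular orbit v = √(μ/r) = √(1.327×10²⁰ / 4.642×10¹⁰) = √(2.859×10⁹) = 53470 m/s.
That is 53.47 km/s.

v ≈ 53.5 km/s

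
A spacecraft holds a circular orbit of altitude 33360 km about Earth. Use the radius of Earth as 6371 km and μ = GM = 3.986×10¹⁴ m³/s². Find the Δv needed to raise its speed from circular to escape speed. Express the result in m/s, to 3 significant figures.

r = 6371 + 33360 = 39731 km = 3.9731×10⁷ m.
Circular speed v_c = √(μ/r) = 3167 m/s.
Escape speed v_esc = √(2μ/r) = √2 × v_c = 4479 m/s.
Δv = v_esc − v_c = 1312 m/s.

Δv ≈ 1310 m/s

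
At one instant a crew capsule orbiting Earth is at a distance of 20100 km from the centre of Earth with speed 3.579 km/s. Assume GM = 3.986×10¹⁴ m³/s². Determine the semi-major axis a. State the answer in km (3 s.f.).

a ≈ 14800 km

r = 2.010×10⁷ m.
Vis-viva rearranged: 1/a = 2/r − v²/μ = 9.950×10⁻⁸ − 3.214×10⁻⁸ = 6.737×10⁻⁸ m⁻¹.
a = 1.484×10⁷ m = 14844 km.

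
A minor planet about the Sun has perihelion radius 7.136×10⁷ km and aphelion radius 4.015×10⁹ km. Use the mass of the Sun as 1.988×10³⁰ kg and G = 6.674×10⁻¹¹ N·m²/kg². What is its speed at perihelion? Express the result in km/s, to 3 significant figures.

μ = GM = 6.674×10⁻¹¹ × 1.988×10³⁰ = 1.327×10²⁰ m³/s².
Semi-major axis a = (r_p + r_a)/2 = 2.0432×10⁹ km = 2.043×10¹² m.
Vis-viva: v² = μ(2/r − 1/a) = 1.327×10²⁰ × (2.803×10⁻¹¹ − 4.894×10⁻¹³) = 3.654×10⁹ m²/s².
v = 60450 m/s = 60.45 km/s.

v ≈ 60.4 km/s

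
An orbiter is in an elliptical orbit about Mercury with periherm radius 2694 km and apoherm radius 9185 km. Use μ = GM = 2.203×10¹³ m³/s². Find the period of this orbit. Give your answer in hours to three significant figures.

T ≈ 5.38 hours

Semi-major axis a = (r_p + r_a)/2 = (2694.0 + 9185.0)/2 = 5939.5 km = 5.940×10⁶ m.
By Kepler's third law T = 2π√(a³/μ) = 2π × 3.084×10³ = 1.938×10⁴ s.
= 5.383 hours.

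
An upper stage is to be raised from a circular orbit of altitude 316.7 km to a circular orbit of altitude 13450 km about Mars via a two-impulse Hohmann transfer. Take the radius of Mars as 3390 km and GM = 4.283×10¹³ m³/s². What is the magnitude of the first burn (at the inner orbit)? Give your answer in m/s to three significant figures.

r₁ = 3390 + 316.7 = 3706.7 km = 3.7067×10⁶ m.
r₂ = 3390 + 13450 = 16840 km = 1.6840×10⁷ m.
Transfer ellipse a_t = (r₁ + r₂)/2 = 1.027×10⁷ m.
At r₁: circular v_c1 = √(μ/r₁) = 3399 m/s; transfer-periapsis v_p = √[μ(2/r₁ − 1/a_t)] = 4352 m/s.
Δv₁ = v_p − v_c1 = 952.8 m/s.

Δv ≈ 953 m/s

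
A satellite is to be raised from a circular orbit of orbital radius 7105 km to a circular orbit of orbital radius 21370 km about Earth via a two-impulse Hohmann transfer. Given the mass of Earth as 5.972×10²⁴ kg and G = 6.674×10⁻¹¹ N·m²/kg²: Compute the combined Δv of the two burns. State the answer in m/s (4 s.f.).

μ = GM = 6.674×10⁻¹¹ × 5.972×10²⁴ = 3.986×10¹⁴ m³/s².
r₁ = 7105 km = 7.105×10⁶ m.
r₂ = 21370 km = 2.137×10⁷ m.
Transfer ellipse a_t = (r₁ + r₂)/2 = 1.424×10⁷ m.
At r₁: circular v_c1 = √(μ/r₁) = 7490 m/s; transfer-perigee v_p = √[μ(2/r₁ − 1/a_t)] = 9176 m/s.
Δv₁ = v_p − v_c1 = 1686 m/s.
At r₂: circular v_c2 = √(μ/r₂) = 4319 m/s; transfer-apogee v_a = √[μ(2/r₂ − 1/a_t)] = 3051 m/s.
Δv₂ = v_c2 − v_a = 1268 m/s.
Total Δv = Δv₁ + Δv₂ = 2954 m/s.

Δv_total ≈ 2954 m/s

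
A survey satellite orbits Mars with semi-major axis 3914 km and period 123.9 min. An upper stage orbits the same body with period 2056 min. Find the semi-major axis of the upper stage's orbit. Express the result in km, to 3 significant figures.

a₂ ≈ 25500 km

Kepler's third law: a³ ∝ T², so a₂ = a₁ (T₂/T₁)^(2/3).
T₂/T₁ = 16.59, (T₂/T₁)^(2/3) = 6.506.
a₂ = 3914 × 6.506 = 25460 km.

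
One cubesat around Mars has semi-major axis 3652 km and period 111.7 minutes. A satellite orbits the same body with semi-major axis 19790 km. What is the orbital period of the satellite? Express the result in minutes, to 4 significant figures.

Kepler's third law: T² ∝ a³, so T₂ = T₁ (a₂/a₁)^(3/2).
a₂/a₁ = 5.419, (a₂/a₁)^(3/2) = 12.61.
T₂ = 111.7 × 12.61 = 1409 minutes.

T₂ ≈ 1409 minutes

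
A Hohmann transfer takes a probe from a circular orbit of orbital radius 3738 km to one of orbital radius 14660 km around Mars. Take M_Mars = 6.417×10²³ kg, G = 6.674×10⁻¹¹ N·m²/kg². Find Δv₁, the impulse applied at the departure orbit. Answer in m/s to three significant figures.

Δv ≈ 888 m/s

μ = GM = 6.674×10⁻¹¹ × 6.417×10²³ = 4.283×10¹³ m³/s².
r₁ = 3738 km = 3.738×10⁶ m.
r₂ = 14660 km = 1.466×10⁷ m.
Transfer ellipse a_t = (r₁ + r₂)/2 = 9.199×10⁶ m.
At r₁: circular v_c1 = √(μ/r₁) = 3385 m/s; transfer-periapsis v_p = √[μ(2/r₁ − 1/a_t)] = 4273 m/s.
Δv₁ = v_p − v_c1 = 888.2 m/s.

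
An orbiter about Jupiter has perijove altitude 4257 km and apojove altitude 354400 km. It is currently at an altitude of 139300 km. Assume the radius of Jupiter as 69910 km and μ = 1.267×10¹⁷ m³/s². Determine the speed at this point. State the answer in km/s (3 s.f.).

r_p = 69910 + 4257 = 74167 km = 7.4167×10⁷ m.
r_a = 69910 + 354400 = 424310 km = 4.2431×10⁸ m.
r = 69910 + 139300 = 2.0921×10⁵ km = 2.092×10⁸ m.
Semi-major axis a = (r_p + r_a)/2 = 2.4924×10⁵ km = 2.492×10⁸ m.
Vis-viva: v² = μ(2/r − 1/a) = 1.267×10¹⁷ × (9.560×10⁻⁹ − 4.012×10⁻⁹) = 7.029×10⁸ m²/s².
v = 26510 m/s = 26.51 km/s.

v ≈ 26.5 km/s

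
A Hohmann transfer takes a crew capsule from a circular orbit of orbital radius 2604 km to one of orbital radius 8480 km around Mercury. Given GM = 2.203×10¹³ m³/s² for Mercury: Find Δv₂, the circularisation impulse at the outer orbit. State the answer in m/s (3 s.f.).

Δv ≈ 507 m/s

r₁ = 2604 km = 2.604×10⁶ m.
r₂ = 8480 km = 8.480×10⁶ m.
Transfer ellipse a_t = (r₁ + r₂)/2 = 5.542×10⁶ m.
At r₁: circular v_c1 = √(μ/r₁) = 2909 m/s; transfer-periherm v_p = √[μ(2/r₁ − 1/a_t)] = 3598 m/s.
At r₂: circular v_c2 = √(μ/r₂) = 1612 m/s; transfer-apoherm v_a = √[μ(2/r₂ − 1/a_t)] = 1105 m/s.
Δv₂ = v_c2 − v_a = 507.0 m/s.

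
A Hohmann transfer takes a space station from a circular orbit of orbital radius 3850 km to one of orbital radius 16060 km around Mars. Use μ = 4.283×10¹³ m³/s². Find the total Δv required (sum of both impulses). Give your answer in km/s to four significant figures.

r₁ = 3850 km = 3.850×10⁶ m.
r₂ = 16060 km = 1.606×10⁷ m.
Transfer ellipse a_t = (r₁ + r₂)/2 = 9.955×10⁶ m.
At r₁: circular v_c1 = √(μ/r₁) = 3335 m/s; transfer-periapsis v_p = √[μ(2/r₁ − 1/a_t)] = 4236 m/s.
Δv₁ = v_p − v_c1 = 901.0 m/s.
At r₂: circular v_c2 = √(μ/r₂) = 1633 m/s; transfer-apoapsis v_a = √[μ(2/r₂ − 1/a_t)] = 1016 m/s.
Δv₂ = v_c2 − v_a = 617.5 m/s.
Total Δv = Δv₁ + Δv₂ = 1519 m/s = 1.519 km/s.

Δv_total ≈ 1.519 km/s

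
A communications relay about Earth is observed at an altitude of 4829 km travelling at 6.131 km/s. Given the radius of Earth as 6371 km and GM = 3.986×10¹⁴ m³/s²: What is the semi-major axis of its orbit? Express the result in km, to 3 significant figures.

a ≈ 11900 km

r = 6371 + 4829 = 11200 km = 1.120×10⁷ m.
Specific orbital energy ε = v²/2 − μ/r = (6131)²/2 − 3.986×10¹⁴/1.120×10⁷ = -1.679×10⁷ J/kg.
Since ε = −μ/(2a), a = −μ/(2ε) = 1.187×10⁷ m = 11867 km.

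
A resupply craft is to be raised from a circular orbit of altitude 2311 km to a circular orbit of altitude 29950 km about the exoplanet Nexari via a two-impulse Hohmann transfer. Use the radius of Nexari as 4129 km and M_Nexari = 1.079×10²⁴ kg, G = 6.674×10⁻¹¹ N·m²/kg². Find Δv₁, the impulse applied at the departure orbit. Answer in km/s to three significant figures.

Δv ≈ 0.993 km/s

μ = GM = 6.674×10⁻¹¹ × 1.079×10²⁴ = 7.201×10¹³ m³/s².
r₁ = 4129 + 2311 = 6440.0 km = 6.4400×10⁶ m.
r₂ = 4129 + 29950 = 34079 km = 3.4079×10⁷ m.
Transfer ellipse a_t = (r₁ + r₂)/2 = 2.026×10⁷ m.
At r₁: circular v_c1 = √(μ/r₁) = 3344 m/s; transfer-periapsis v_p = √[μ(2/r₁ − 1/a_t)] = 4337 m/s.
Δv₁ = v_p − v_c1 = 993.0 m/s.
= 0.993 km/s.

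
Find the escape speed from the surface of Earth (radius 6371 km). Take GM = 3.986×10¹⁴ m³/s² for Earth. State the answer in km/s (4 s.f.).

v_esc ≈ 11.19 km/s

r = R = 6.371×10⁶ m.
Escape speed v_esc = √(2μ/r) = √(2 × 3.986×10¹⁴ / 6.371×10⁶) = √(1.251×10⁸) = 11190 m/s.
= 11.19 km/s.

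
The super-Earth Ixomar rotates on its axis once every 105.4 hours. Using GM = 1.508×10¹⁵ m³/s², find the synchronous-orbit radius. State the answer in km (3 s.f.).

T = 105.4 hours = 3.794×10⁵ s.
A synchronous orbit has period T, so by Kepler's third law a = (μT²/4π²)^(1/3).
μT²/4π² = 1.508×10¹⁵ × (3.794×10⁵)² / 39.48 = 5.500×10²⁴ m³.
a = 1.765×10⁸ m = 1.7651×10⁵ km.

r_sync ≈ 1.77×10⁵ km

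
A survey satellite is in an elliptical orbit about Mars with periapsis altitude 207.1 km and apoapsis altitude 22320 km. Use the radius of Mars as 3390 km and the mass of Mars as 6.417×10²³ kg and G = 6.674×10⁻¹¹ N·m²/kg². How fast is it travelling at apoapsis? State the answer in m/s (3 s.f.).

μ = GM = 6.674×10⁻¹¹ × 6.417×10²³ = 4.283×10¹³ m³/s².
r_p = 3390 + 207.1 = 3597.1 km = 3.5971×10⁶ m.
r_a = 3390 + 22320 = 25710 km = 2.5710×10⁷ m.
Semi-major axis a = (r_p + r_a)/2 = 14654 km = 1.465×10⁷ m.
Vis-viva: v² = μ(2/r − 1/a) = 4.283×10¹³ × (7.779×10⁻⁸ − 6.824×10⁻⁸) = 4.089×10⁵ m²/s².
v = 639.5 m/s.

v ≈ 639 m/s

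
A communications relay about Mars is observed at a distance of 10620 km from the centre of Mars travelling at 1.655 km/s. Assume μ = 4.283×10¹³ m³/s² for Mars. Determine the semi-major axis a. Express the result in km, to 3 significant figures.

a ≈ 8040 km

r = 1.062×10⁷ m.
Specific orbital energy ε = v²/2 − μ/r = (1655)²/2 − 4.283×10¹³/1.062×10⁷ = -2.663×10⁶ J/kg.
Since ε = −μ/(2a), a = −μ/(2ε) = 8.040×10⁶ m = 8040.3 km.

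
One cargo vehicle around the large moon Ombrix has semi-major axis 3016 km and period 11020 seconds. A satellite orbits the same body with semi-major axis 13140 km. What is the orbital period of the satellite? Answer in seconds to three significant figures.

T₂ ≈ 1.00×10⁵ seconds

Kepler's third law: T² ∝ a³, so T₂ = T₁ (a₂/a₁)^(3/2).
a₂/a₁ = 4.357, (a₂/a₁)^(3/2) = 9.094.
T₂ = 11020 × 9.094 = 1.002×10⁵ seconds.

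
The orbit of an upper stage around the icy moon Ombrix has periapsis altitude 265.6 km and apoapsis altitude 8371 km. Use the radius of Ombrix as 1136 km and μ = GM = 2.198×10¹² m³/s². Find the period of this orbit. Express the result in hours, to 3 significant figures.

r_p = 1136 + 265.6 = 1401.6 km = 1.4016×10⁶ m.
r_a = 1136 + 8371 = 9507.0 km = 9.5070×10⁶ m.
Semi-major axis a = (r_p + r_a)/2 = (1401.6 + 9507.0)/2 = 5454.3 km = 5.454×10⁶ m.
By Kepler's third law T = 2π√(a³/μ) = 2π × 8.592×10³ = 5.399×10⁴ s.
= 15.00 hours.

T ≈ 15.0 hours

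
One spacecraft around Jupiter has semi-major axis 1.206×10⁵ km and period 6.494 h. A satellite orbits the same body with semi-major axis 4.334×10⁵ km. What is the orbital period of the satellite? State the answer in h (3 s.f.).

Kepler's third law: T² ∝ a³, so T₂ = T₁ (a₂/a₁)^(3/2).
a₂/a₁ = 3.594, (a₂/a₁)^(3/2) = 6.813.
T₂ = 6.494 × 6.813 = 44.24 h.

T₂ ≈ 44.2 h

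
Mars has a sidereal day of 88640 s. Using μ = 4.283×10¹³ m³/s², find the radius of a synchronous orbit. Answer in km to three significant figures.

A synchronous orbit has period T, so by Kepler's third law a = (μT²/4π²)^(1/3).
μT²/4π² = 4.283×10¹³ × (8.864×10⁴)² / 39.48 = 8.524×10²¹ m³.
a = 2.043×10⁷ m = 20428 km.

r_sync ≈ 20400 km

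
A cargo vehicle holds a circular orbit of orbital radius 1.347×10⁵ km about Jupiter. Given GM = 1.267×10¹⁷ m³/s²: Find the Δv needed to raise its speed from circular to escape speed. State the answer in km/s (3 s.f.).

r = 1.347×10⁵ km = 1.347×10⁸ m.
Circular speed v_c = √(μ/r) = 30670 m/s.
Escape speed v_esc = √(2μ/r) = √2 × v_c = 43370 m/s.
Δv = v_esc − v_c = 12700 m/s = 12.70 km/s.

Δv ≈ 12.7 km/s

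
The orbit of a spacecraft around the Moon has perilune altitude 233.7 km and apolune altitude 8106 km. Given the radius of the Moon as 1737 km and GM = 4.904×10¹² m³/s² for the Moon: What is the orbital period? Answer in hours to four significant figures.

T ≈ 11.31 hours

r_p = 1737 + 233.7 = 1970.7 km = 1.9707×10⁶ m.
r_a = 1737 + 8106 = 9843.0 km = 9.8430×10⁶ m.
Semi-major axis a = (r_p + r_a)/2 = (1970.7 + 9843.0)/2 = 5906.9 km = 5.907×10⁶ m.
By Kepler's third law T = 2π√(a³/μ) = 2π × 6.483×10³ = 4.073×10⁴ s.
= 11.31 hours.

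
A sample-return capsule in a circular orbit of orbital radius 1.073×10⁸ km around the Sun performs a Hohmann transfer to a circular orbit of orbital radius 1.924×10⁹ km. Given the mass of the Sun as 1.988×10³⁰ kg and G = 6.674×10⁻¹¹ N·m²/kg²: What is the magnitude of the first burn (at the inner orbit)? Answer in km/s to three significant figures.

Δv ≈ 13.2 km/s

μ = GM = 6.674×10⁻¹¹ × 1.988×10³⁰ = 1.327×10²⁰ m³/s².
r₁ = 1.073×10⁸ km = 1.073×10¹¹ m.
r₂ = 1.924×10⁹ km = 1.924×10¹² m.
Transfer ellipse a_t = (r₁ + r₂)/2 = 1.016×10¹² m.
At r₁: circular v_c1 = √(μ/r₁) = 35160 m/s; transfer-perihelion v_p = √[μ(2/r₁ − 1/a_t)] = 48400 m/s.
Δv₁ = v_p − v_c1 = 13230 m/s.
= 13.23 km/s.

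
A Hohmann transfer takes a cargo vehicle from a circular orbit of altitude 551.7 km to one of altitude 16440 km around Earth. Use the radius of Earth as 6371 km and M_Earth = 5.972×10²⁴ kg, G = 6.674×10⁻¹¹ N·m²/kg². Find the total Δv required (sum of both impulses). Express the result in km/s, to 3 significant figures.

μ = GM = 6.674×10⁻¹¹ × 5.972×10²⁴ = 3.986×10¹⁴ m³/s².
r₁ = 6371 + 551.7 = 6922.7 km = 6.9227×10⁶ m.
r₂ = 6371 + 16440 = 22811 km = 2.2811×10⁷ m.
Transfer ellipse a_t = (r₁ + r₂)/2 = 1.487×10⁷ m.
At r₁: circular v_c1 = √(μ/r₁) = 7588 m/s; transfer-perigee v_p = √[μ(2/r₁ − 1/a_t)] = 9399 m/s.
Δv₁ = v_p − v_c1 = 1811 m/s.
At r₂: circular v_c2 = √(μ/r₂) = 4180 m/s; transfer-apogee v_a = √[μ(2/r₂ − 1/a_t)] = 2852 m/s.
Δv₂ = v_c2 − v_a = 1328 m/s.
Total Δv = Δv₁ + Δv₂ = 3139 m/s = 3.139 km/s.

Δv_total ≈ 3.14 km/s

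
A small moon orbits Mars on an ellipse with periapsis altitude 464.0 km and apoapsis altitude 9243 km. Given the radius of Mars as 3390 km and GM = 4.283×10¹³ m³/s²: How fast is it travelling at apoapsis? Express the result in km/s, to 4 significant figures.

r_p = 3390 + 464.0 = 3854.0 km = 3.8540×10⁶ m.
r_a = 3390 + 9243 = 12633 km = 1.2633×10⁷ m.
Semi-major axis a = (r_p + r_a)/2 = 8243.5 km = 8.244×10⁶ m.
Vis-viva: v² = μ(2/r − 1/a) = 4.283×10¹³ × (1.583×10⁻⁷ − 1.213×10⁻⁷) = 1.585×10⁶ m²/s².
v = 1259 m/s = 1.259 km/s.

v ≈ 1.259 km/s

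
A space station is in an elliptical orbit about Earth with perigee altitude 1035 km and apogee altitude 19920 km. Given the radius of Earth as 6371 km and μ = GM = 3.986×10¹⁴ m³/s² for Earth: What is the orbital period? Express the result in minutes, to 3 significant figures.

T ≈ 363 minutes

r_p = 6371 + 1035 = 7406.0 km = 7.4060×10⁶ m.
r_a = 6371 + 19920 = 26291 km = 2.6291×10⁷ m.
Semi-major axis a = (r_p + r_a)/2 = (7406.0 + 26291)/2 = 16848 km = 1.685×10⁷ m.
By Kepler's third law T = 2π√(a³/μ) = 2π × 3.464×10³ = 2.176×10⁴ s.
= 362.7 minutes.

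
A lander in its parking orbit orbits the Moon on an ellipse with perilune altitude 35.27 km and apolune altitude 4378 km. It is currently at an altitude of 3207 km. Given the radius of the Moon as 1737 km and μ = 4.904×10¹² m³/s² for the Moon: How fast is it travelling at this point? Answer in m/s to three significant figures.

r_p = 1737 + 35.27 = 1772.3 km = 1.7723×10⁶ m.
r_a = 1737 + 4378 = 6115.0 km = 6.1150×10⁶ m.
r = 1737 + 3207 = 4944.0 km = 4.944×10⁶ m.
Semi-major axis a = (r_p + r_a)/2 = 3943.6 km = 3.944×10⁶ m.
Vis-viva: v² = μ(2/r − 1/a) = 4.904×10¹² × (4.045×10⁻⁷ − 2.536×10⁻⁷) = 7.403×10⁵ m²/s².
v = 860.4 m/s.

v ≈ 860 m/s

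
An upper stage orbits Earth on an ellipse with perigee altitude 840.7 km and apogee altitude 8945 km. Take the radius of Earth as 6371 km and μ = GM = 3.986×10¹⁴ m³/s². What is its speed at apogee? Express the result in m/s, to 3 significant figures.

v ≈ 4080 m/s

r_p = 6371 + 840.7 = 7211.7 km = 7.2117×10⁶ m.
r_a = 6371 + 8945 = 15316 km = 1.5316×10⁷ m.
Semi-major axis a = (r_p + r_a)/2 = 11264 km = 1.126×10⁷ m.
Vis-viva: v² = μ(2/r − 1/a) = 3.986×10¹⁴ × (1.306×10⁻⁷ − 8.878×10⁻⁸) = 1.666×10⁷ m²/s².
v = 4082 m/s.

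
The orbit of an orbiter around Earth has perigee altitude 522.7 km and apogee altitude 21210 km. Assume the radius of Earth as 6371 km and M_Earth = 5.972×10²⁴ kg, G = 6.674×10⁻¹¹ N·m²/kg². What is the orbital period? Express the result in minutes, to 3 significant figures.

μ = GM = 6.674×10⁻¹¹ × 5.972×10²⁴ = 3.986×10¹⁴ m³/s².
r_p = 6371 + 522.7 = 6893.7 km = 6.8937×10⁶ m.
r_a = 6371 + 21210 = 27581 km = 2.7581×10⁷ m.
Semi-major axis a = (r_p + r_a)/2 = (6893.7 + 27581)/2 = 17237 km = 1.724×10⁷ m.
By Kepler's third law T = 2π√(a³/μ) = 2π × 3.585×10³ = 2.252×10⁴ s.
= 375.4 minutes.

T ≈ 375 minutes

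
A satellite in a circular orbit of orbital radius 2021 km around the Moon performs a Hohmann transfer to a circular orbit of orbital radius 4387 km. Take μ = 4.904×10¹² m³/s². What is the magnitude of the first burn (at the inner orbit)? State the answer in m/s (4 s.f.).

Δv ≈ 265.0 m/s

r₁ = 2021 km = 2.021×10⁶ m.
r₂ = 4387 km = 4.387×10⁶ m.
Transfer ellipse a_t = (r₁ + r₂)/2 = 3.204×10⁶ m.
At r₁: circular v_c1 = √(μ/r₁) = 1558 m/s; transfer-perilune v_p = √[μ(2/r₁ − 1/a_t)] = 1823 m/s.
Δv₁ = v_p − v_c1 = 265.0 m/s.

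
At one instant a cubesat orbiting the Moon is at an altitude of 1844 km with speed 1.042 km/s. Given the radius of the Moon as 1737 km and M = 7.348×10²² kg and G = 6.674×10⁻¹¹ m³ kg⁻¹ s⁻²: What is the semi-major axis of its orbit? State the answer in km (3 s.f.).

μ = GM = 6.674×10⁻¹¹ × 7.348×10²² = 4.904×10¹² m³/s².
r = 1737 + 1844 = 3581.0 km = 3.581×10⁶ m.
Vis-viva rearranged: 1/a = 2/r − v²/μ = 5.585×10⁻⁷ − 2.214×10⁻⁷ = 3.371×10⁻⁷ m⁻¹.
a = 2.966×10⁶ m = 2966.5 km.

a ≈ 2970 km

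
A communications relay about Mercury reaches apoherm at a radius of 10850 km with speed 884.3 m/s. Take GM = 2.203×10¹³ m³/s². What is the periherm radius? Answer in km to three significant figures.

r_a = 1.085×10⁷ m.
Specific energy ε = v²/2 − μ/r = -1.639×10⁶ J/kg, so a = −μ/(2ε) = 6.719×10⁶ m.
The apsides satisfy r_p + r_a = 2a, so the periherm radius is 2a − r_a = 2.588×10⁶ m = 2587.7 km.

periherm radius ≈ 2590 km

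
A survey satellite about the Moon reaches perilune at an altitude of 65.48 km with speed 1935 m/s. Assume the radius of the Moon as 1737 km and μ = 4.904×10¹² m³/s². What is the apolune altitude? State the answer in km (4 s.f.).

apolune altitude ≈ 2240 km

r_p = 1737 + 65.48 = 1802.5 km = 1.802×10⁶ m.
Specific energy ε = v²/2 − μ/r = -8.486×10⁵ J/kg, so a = −μ/(2ε) = 2.890×10⁶ m.
The apsides satisfy r_p + r_a = 2a, so the apolune radius is 2a − r_p = 3.977×10⁶ m = 3976.6 km.
Apolune altitude = 3976.6 − 1737 = 2239.6 km.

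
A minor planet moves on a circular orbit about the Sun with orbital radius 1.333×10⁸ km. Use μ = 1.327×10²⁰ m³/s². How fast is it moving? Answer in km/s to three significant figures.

v ≈ 31.6 km/s

r = 1.333×10⁸ km = 1.333×10¹¹ m.
For a circular orbit v = √(μ/r) = √(1.327×10²⁰ / 1.333×10¹¹) = √(9.955×10⁸) = 31550 m/s.
That is 31.55 km/s.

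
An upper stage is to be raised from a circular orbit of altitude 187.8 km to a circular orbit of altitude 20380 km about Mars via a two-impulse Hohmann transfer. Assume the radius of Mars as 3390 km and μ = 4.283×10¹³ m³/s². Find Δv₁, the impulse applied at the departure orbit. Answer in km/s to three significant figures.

Δv ≈ 1.10 km/s

r₁ = 3390 + 187.8 = 3577.8 km = 3.5778×10⁶ m.
r₂ = 3390 + 20380 = 23770 km = 2.3770×10⁷ m.
Transfer ellipse a_t = (r₁ + r₂)/2 = 1.367×10⁷ m.
At r₁: circular v_c1 = √(μ/r₁) = 3460 m/s; transfer-periapsis v_p = √[μ(2/r₁ − 1/a_t)] = 4562 m/s.
Δv₁ = v_p − v_c1 = 1102 m/s.
= 1.102 km/s.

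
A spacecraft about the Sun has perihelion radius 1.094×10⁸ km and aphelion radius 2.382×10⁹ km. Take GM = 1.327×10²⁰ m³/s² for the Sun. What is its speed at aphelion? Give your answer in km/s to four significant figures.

v ≈ 2.212 km/s

Semi-major axis a = (r_p + r_a)/2 = 1.2457×10⁹ km = 1.246×10¹² m.
Vis-viva: v² = μ(2/r − 1/a) = 1.327×10²⁰ × (8.396×10⁻¹³ − 8.028×10⁻¹³) = 4.893×10⁶ m²/s².
v = 2212 m/s = 2.212 km/s.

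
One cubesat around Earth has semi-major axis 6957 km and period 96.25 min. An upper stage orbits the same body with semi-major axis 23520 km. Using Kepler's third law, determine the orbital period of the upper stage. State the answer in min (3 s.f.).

Kepler's third law: T² ∝ a³, so T₂ = T₁ (a₂/a₁)^(3/2).
a₂/a₁ = 3.381, (a₂/a₁)^(3/2) = 6.216.
T₂ = 96.25 × 6.216 = 598.3 min.

T₂ ≈ 598 min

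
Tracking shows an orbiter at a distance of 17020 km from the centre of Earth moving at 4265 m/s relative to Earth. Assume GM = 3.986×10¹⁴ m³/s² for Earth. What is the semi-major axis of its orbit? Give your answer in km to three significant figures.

a ≈ 13900 km

r = 1.702×10⁷ m.
Specific orbital energy ε = v²/2 − μ/r = (4265)²/2 − 3.986×10¹⁴/1.702×10⁷ = -1.432×10⁷ J/kg.
Since ε = −μ/(2a), a = −μ/(2ε) = 1.391×10⁷ m = 13913 km.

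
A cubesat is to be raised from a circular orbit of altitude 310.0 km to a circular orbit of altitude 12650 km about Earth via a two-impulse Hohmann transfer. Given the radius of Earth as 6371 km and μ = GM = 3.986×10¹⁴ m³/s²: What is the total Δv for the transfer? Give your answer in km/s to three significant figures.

Δv_total ≈ 2.95 km/s

r₁ = 6371 + 310.0 = 6681.0 km = 6.6810×10⁶ m.
r₂ = 6371 + 12650 = 19021 km = 1.9021×10⁷ m.
Transfer ellipse a_t = (r₁ + r₂)/2 = 1.285×10⁷ m.
At r₁: circular v_c1 = √(μ/r₁) = 7724 m/s; transfer-perigee v_p = √[μ(2/r₁ − 1/a_t)] = 9397 m/s.
Δv₁ = v_p − v_c1 = 1673 m/s.
At r₂: circular v_c2 = √(μ/r₂) = 4578 m/s; transfer-apogee v_a = √[μ(2/r₂ − 1/a_t)] = 3301 m/s.
Δv₂ = v_c2 − v_a = 1277 m/s.
Total Δv = Δv₁ + Δv₂ = 2950 m/s = 2.950 km/s.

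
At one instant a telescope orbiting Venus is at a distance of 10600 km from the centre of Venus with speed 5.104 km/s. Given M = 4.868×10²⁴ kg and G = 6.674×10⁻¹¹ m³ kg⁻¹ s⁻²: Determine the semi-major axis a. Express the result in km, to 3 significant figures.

μ = GM = 6.674×10⁻¹¹ × 4.868×10²⁴ = 3.249×10¹⁴ m³/s².
r = 1.060×10⁷ m.
Specific orbital energy ε = v²/2 − μ/r = (5104)²/2 − 3.249×10¹⁴/1.060×10⁷ = -1.762×10⁷ J/kg.
Since ε = −μ/(2a), a = −μ/(2ε) = 9.217×10⁶ m = 9216.9 km.

a ≈ 9220 km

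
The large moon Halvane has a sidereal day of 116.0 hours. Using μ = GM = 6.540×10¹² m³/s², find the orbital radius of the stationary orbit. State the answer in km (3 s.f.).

T = 116.0 hours = 4.176×10⁵ s.
A synchronous orbit has period T, so by Kepler's third law a = (μT²/4π²)^(1/3).
μT²/4π² = 6.540×10¹² × (4.176×10⁵)² / 39.48 = 2.889×10²² m³.
a = 3.068×10⁷ m = 30684 km.

r_sync ≈ 30700 km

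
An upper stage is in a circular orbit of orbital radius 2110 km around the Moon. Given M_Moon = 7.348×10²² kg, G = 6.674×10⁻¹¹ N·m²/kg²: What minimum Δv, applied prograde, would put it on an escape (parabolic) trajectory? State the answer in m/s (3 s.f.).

Δv ≈ 631 m/s

μ = GM = 6.674×10⁻¹¹ × 7.348×10²² = 4.904×10¹² m³/s².
r = 2110 km = 2.110×10⁶ m.
Circular speed v_c = √(μ/r) = 1525 m/s.
Escape speed v_esc = √(2μ/r) = √2 × v_c = 2156 m/s.
Δv = v_esc − v_c = 631.5 m/s.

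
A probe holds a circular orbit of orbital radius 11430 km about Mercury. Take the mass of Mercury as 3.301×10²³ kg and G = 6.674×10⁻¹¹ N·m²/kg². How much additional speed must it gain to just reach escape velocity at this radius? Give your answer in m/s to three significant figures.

Δv ≈ 575 m/s

μ = GM = 6.674×10⁻¹¹ × 3.301×10²³ = 2.203×10¹³ m³/s².
r = 11430 km = 1.143×10⁷ m.
Circular speed v_c = √(μ/r) = 1388 m/s.
Escape speed v_esc = √(2μ/r) = √2 × v_c = 1963 m/s.
Δv = v_esc − v_c = 575.1 m/s.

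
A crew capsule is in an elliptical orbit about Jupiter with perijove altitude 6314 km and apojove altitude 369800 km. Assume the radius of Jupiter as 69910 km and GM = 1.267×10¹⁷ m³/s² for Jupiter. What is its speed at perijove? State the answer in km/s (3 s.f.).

r_p = 69910 + 6314 = 76224 km = 7.6224×10⁷ m.
r_a = 69910 + 369800 = 439710 km = 4.3971×10⁸ m.
Semi-major axis a = (r_p + r_a)/2 = 2.5797×10⁵ km = 2.580×10⁸ m.
Vis-viva: v² = μ(2/r − 1/a) = 1.267×10¹⁷ × (2.624×10⁻⁸ − 3.876×10⁻⁹) = 2.833×10⁹ m²/s².
v = 53230 m/s = 53.23 km/s.

v ≈ 53.2 km/s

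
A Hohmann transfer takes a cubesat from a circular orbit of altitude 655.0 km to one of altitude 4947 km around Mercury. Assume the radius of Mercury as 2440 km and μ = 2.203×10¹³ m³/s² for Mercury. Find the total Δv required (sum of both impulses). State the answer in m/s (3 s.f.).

Δv_total ≈ 899 m/s

r₁ = 2440 + 655.0 = 3095.0 km = 3.0950×10⁶ m.
r₂ = 2440 + 4947 = 7387.0 km = 7.3870×10⁶ m.
Transfer ellipse a_t = (r₁ + r₂)/2 = 5.241×10⁶ m.
At r₁: circular v_c1 = √(μ/r₁) = 2668 m/s; transfer-periherm v_p = √[μ(2/r₁ − 1/a_t)] = 3167 m/s.
Δv₁ = v_p − v_c1 = 499.5 m/s.
At r₂: circular v_c2 = √(μ/r₂) = 1727 m/s; transfer-apoherm v_a = √[μ(2/r₂ − 1/a_t)] = 1327 m/s.
Δv₂ = v_c2 − v_a = 399.8 m/s.
Total Δv = Δv₁ + Δv₂ = 899.3 m/s.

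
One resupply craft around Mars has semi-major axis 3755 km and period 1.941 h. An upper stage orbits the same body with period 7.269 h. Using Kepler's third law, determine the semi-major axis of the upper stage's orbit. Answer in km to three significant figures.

Kepler's third law: a³ ∝ T², so a₂ = a₁ (T₂/T₁)^(2/3).
T₂/T₁ = 3.745, (T₂/T₁)^(2/3) = 2.412.
a₂ = 3755 × 2.412 = 9055 km.

a₂ ≈ 9060 km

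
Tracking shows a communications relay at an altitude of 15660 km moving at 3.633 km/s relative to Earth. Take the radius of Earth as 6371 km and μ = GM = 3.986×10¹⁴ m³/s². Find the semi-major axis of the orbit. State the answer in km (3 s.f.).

r = 6371 + 15660 = 22031 km = 2.203×10⁷ m.
Vis-viva rearranged: 1/a = 2/r − v²/μ = 9.078×10⁻⁸ − 3.311×10⁻⁸ = 5.767×10⁻⁸ m⁻¹.
a = 1.734×10⁷ m = 17340 km.

a ≈ 17300 km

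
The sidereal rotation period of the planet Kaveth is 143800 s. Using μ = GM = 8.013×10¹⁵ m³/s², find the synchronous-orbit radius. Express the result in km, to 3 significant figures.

r_sync ≈ 1.61×10⁵ km

A synchronous orbit has period T, so by Kepler's third law a = (μT²/4π²)^(1/3).
μT²/4π² = 8.013×10¹⁵ × (1.438×10⁵)² / 39.48 = 4.197×10²⁴ m³.
a = 1.613×10⁸ m = 1.6131×10⁵ km.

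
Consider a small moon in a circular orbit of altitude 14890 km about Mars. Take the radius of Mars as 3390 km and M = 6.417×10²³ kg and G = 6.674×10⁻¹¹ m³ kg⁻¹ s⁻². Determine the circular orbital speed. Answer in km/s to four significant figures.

μ = GM = 6.674×10⁻¹¹ × 6.417×10²³ = 4.283×10¹³ m³/s².
r = 3390 + 14890 = 18280 km = 1.8280×10⁷ m.
For a circular orbit v = √(μ/r) = √(4.283×10¹³ / 1.828×10⁷) = √(2.343×10⁶) = 1531 m/s.
That is 1.531 km/s.

v ≈ 1.531 km/s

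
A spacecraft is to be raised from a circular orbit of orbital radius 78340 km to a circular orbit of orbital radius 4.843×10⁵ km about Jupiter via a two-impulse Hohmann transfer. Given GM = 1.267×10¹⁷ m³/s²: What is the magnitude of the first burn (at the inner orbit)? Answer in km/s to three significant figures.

r₁ = 78340 km = 7.834×10⁷ m.
r₂ = 4.843×10⁵ km = 4.843×10⁸ m.
Transfer ellipse a_t = (r₁ + r₂)/2 = 2.813×10⁸ m.
At r₁: circular v_c1 = √(μ/r₁) = 40220 m/s; transfer-perijove v_p = √[μ(2/r₁ − 1/a_t)] = 52770 m/s.
Δv₁ = v_p − v_c1 = 12550 m/s.
= 12.55 km/s.

Δv ≈ 12.6 km/s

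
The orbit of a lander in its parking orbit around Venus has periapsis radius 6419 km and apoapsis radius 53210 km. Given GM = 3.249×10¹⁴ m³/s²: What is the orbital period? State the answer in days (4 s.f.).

Semi-major axis a = (r_p + r_a)/2 = (6419.0 + 53210)/2 = 29814 km = 2.981×10⁷ m.
By Kepler's third law T = 2π√(a³/μ) = 2π × 9.032×10³ = 5.675×10⁴ s.
= 0.6568 days.

T ≈ 0.6568 days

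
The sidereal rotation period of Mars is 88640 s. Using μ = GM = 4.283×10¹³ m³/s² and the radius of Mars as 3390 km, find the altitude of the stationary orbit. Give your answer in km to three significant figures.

A synchronous orbit has period T, so by Kepler's third law a = (μT²/4π²)^(1/3).
μT²/4π² = 4.283×10¹³ × (8.864×10⁴)² / 39.48 = 8.524×10²¹ m³.
a = 2.043×10⁷ m = 20428 km.
Altitude h = a − R = 20428 − 3390 = 17038 km.

h_sync ≈ 17000 km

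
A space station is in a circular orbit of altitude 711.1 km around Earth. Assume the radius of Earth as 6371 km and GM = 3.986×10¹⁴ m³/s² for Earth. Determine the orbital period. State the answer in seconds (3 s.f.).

T ≈ 5930 seconds

r = 6371 + 711.1 = 7082.1 km = 7.0821×10⁶ m.
Kepler's third law: T = 2π√(r³/μ) = 2π√((7.082×10⁶)³ / 3.986×10¹⁴).
r³/μ = 8.911×10⁵ s², so T = 2π × 9.440×10² = 5.931×10³ s.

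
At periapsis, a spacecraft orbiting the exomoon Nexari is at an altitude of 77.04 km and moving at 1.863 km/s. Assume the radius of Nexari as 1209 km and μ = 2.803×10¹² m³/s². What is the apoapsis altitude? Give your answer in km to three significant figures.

apoapsis altitude ≈ 3820 km

r_p = 1209 + 77.04 = 1286.0 km = 1.286×10⁶ m.
Specific energy ε = v²/2 − μ/r = -4.442×10⁵ J/kg, so a = −μ/(2ε) = 3.155×10⁶ m.
The apsides satisfy r_p + r_a = 2a, so the apoapsis radius is 2a − r_p = 5.025×10⁶ m = 5024.5 km.
Apoapsis altitude = 5024.5 − 1209 = 3815.5 km.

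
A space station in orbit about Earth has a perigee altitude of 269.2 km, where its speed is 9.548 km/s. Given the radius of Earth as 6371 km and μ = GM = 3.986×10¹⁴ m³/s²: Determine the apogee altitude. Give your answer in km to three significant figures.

apogee altitude ≈ 14600 km

r_p = 6371 + 269.2 = 6640.2 km = 6.640×10⁶ m.
Specific energy ε = v²/2 − μ/r = -1.445×10⁷ J/kg, so a = −μ/(2ε) = 1.380×10⁷ m.
The apsides satisfy r_p + r_a = 2a, so the apogee radius is 2a − r_p = 2.095×10⁷ m = 20952 km.
Apogee altitude = 20952 − 6371 = 14581 km.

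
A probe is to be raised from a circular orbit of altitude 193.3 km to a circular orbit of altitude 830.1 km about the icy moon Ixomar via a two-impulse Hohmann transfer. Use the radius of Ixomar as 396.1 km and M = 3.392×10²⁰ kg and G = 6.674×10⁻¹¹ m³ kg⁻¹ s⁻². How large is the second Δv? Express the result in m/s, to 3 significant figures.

μ = GM = 6.674×10⁻¹¹ × 3.392×10²⁰ = 2.264×10¹⁰ m³/s².
r₁ = 396.1 + 193.3 = 589.40 km = 5.8940×10⁵ m.
r₂ = 396.1 + 830.1 = 1226.2 km = 1.2262×10⁶ m.
Transfer ellipse a_t = (r₁ + r₂)/2 = 9.078×10⁵ m.
At r₁: circular v_c1 = √(μ/r₁) = 196.0 m/s; transfer-periapsis v_p = √[μ(2/r₁ − 1/a_t)] = 227.8 m/s.
At r₂: circular v_c2 = √(μ/r₂) = 135.9 m/s; transfer-apoapsis v_a = √[μ(2/r₂ − 1/a_t)] = 109.5 m/s.
Δv₂ = v_c2 − v_a = 26.39 m/s.

Δv ≈ 26.4 m/s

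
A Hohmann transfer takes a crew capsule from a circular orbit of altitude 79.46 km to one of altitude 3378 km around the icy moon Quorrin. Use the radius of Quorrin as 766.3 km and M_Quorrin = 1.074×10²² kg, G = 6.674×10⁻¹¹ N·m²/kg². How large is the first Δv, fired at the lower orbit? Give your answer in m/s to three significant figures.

Δv ≈ 266 m/s

μ = GM = 6.674×10⁻¹¹ × 1.074×10²² = 7.168×10¹¹ m³/s².
r₁ = 766.3 + 79.46 = 845.76 km = 8.4576×10⁵ m.
r₂ = 766.3 + 3378 = 4144.3 km = 4.1443×10⁶ m.
Transfer ellipse a_t = (r₁ + r₂)/2 = 2.495×10⁶ m.
At r₁: circular v_c1 = √(μ/r₁) = 920.6 m/s; transfer-periapsis v_p = √[μ(2/r₁ − 1/a_t)] = 1186 m/s.
Δv₁ = v_p − v_c1 = 265.9 m/s.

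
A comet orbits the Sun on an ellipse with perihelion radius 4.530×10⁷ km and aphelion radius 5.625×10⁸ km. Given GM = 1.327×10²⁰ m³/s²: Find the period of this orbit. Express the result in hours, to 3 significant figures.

T ≈ 25400 hours

Semi-major axis a = (r_p + r_a)/2 = (4.5300×10⁷ + 5.6250×10⁸)/2 = 3.0390×10⁸ km = 3.039×10¹¹ m.
By Kepler's third law T = 2π√(a³/μ) = 2π × 1.454×10⁷ = 9.138×10⁷ s.
= 25380 hours.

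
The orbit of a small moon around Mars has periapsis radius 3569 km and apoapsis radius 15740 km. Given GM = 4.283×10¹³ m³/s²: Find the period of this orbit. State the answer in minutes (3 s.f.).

Semi-major axis a = (r_p + r_a)/2 = (3569.0 + 15740)/2 = 9654.5 km = 9.654×10⁶ m.
By Kepler's third law T = 2π√(a³/μ) = 2π × 4.584×10³ = 2.880×10⁴ s.
= 480.0 minutes.

T ≈ 480 minutes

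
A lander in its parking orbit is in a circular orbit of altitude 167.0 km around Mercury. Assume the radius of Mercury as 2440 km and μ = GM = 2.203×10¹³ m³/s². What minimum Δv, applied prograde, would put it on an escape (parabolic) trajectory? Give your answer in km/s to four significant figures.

Δv ≈ 1.204 km/s

r = 2440 + 167.0 = 2607.0 km = 2.6070×10⁶ m.
Circular speed v_c = √(μ/r) = 2907 m/s.
Escape speed v_esc = √(2μ/r) = √2 × v_c = 4111 m/s.
Δv = v_esc − v_c = 1204 m/s = 1.204 km/s.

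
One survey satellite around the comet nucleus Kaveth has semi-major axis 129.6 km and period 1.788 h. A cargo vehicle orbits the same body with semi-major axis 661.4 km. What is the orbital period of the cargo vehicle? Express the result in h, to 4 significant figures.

T₂ ≈ 20.61 h

Kepler's third law: T² ∝ a³, so T₂ = T₁ (a₂/a₁)^(3/2).
a₂/a₁ = 5.103, (a₂/a₁)^(3/2) = 11.53.
T₂ = 1.788 × 11.53 = 20.61 h.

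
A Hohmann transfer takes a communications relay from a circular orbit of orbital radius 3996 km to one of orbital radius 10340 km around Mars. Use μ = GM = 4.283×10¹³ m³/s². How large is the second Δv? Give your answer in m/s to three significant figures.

Δv ≈ 516 m/s

r₁ = 3996 km = 3.996×10⁶ m.
r₂ = 10340 km = 1.034×10⁷ m.
Transfer ellipse a_t = (r₁ + r₂)/2 = 7.168×10⁶ m.
At r₁: circular v_c1 = √(μ/r₁) = 3274 m/s; transfer-periapsis v_p = √[μ(2/r₁ − 1/a_t)] = 3932 m/s.
At r₂: circular v_c2 = √(μ/r₂) = 2035 m/s; transfer-apoapsis v_a = √[μ(2/r₂ − 1/a_t)] = 1520 m/s.
Δv₂ = v_c2 − v_a = 515.6 m/s.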